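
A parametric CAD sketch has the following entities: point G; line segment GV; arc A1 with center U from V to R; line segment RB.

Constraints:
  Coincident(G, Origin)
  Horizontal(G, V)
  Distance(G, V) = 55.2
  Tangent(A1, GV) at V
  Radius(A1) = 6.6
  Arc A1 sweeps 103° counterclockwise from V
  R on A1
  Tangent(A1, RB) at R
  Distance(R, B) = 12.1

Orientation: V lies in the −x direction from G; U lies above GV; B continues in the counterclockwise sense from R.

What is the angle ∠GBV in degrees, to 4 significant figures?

79.47°

G is at the origin; GV is horizontal with |GV| = 55.2 and V on the −x side, so V = (-55.20, 0.000). The tangent condition forces UV to be normal to GV, so U = V + (0, 6.6) = (-55.20, 6.600). On A1, V sits at bearing -90° from U; a 103° counterclockwise sweep puts R at bearing 13°, so R = U + 6.6·(cos 13°, sin 13°) = (-48.77, 8.085). The tangent condition forces UR to be normal to RB, so RB runs along (−sin 13°, cos 13°); with |RB| = 12.1, B = (-51.49, 19.87). Then cos ∠GBV = BG·BV / (|BG||BV|), giving 79.47°.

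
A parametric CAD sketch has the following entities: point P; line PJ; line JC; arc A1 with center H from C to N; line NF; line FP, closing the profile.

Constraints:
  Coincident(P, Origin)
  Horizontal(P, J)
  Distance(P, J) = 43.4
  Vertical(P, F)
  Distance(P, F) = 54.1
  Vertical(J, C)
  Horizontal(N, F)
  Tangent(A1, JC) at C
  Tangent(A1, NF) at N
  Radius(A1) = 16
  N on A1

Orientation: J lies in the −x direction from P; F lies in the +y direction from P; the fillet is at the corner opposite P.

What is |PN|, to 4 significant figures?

60.64

P is at the origin; PJ is horizontal with |PJ| = 43.4 and J on the −x side, so J = (-43.40, 0.000). P and F share the same x with |PF| = 54.1 and F on the +y side, so F = (0.000, 54.10). The virtual corner opposite P is at (-43.40, 54.10). Tangency of A1 to JC means the radius HC is perpendicular to JC and A1 meets NF tangentially, so HN is at right angles to NF, with radius 16.0, so the center H sits 16.0 in from both sides at H = (-27.40, 38.10). That places the tangent points at C = (-43.40, 38.10) on JC and N = (-27.40, 54.10) on NF. Then |PN| = |N − P| = 60.64.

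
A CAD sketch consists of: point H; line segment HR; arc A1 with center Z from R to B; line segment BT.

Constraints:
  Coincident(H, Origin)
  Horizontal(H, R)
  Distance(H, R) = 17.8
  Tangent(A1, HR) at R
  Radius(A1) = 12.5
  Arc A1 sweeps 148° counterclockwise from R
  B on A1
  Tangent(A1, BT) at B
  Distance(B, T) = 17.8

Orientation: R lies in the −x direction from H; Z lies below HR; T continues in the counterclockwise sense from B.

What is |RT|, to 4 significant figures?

33.62

H is at the origin; HR is horizontal with |HR| = 17.8 and R on the −x side, so R = (-17.80, 0.000). The tangent condition forces ZR to be normal to HR, so Z = R + (0, -12.5) = (-17.80, -12.50). On A1, R sits at bearing 90° from Z; a 148° counterclockwise sweep puts B at bearing 238°, so B = Z + 12.5·(cos 238°, sin 238°) = (-24.42, -23.10). Since A1 is tangent to BT there, ZB ⟂ BT, so BT runs along (−sin 238°, cos 238°); with |BT| = 17.8, T = (-9.329, -32.53). Then |RT| = |T − R| = 33.62.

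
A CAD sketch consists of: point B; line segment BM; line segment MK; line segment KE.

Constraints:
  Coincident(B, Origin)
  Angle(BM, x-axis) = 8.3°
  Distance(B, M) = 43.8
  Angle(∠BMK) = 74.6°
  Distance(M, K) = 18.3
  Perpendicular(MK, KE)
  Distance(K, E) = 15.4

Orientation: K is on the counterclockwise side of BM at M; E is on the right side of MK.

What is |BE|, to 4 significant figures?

58.01

B is at the origin; BM runs at 8.3° with length 43.8, so M = 43.8·(cos 8.3°, sin 8.3°) = (43.34, 6.323). ∠BMK = 74.6°, so MK runs at 8.3° + (180° − 74.6°) = 113.7° from the x-axis; with |MK| = 18.3, K = M + 18.3·(cos 113.7°, sin 113.7°) = (35.99, 23.08). MK is perpendicular to KE; with |KE| = 15.4 on the right of MK, E = K + 15.4·(0.9157, 0.4019) = (50.09, 29.27). Then |BE| = |E − B| = 58.01.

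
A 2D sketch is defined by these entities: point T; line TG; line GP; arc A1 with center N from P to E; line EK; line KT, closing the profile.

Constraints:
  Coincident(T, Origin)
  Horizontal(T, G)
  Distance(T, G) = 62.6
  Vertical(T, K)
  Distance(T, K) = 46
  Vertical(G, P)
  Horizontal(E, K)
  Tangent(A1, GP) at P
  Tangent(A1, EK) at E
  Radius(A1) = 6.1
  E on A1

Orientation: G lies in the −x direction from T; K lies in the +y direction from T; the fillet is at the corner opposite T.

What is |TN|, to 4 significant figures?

69.17

T and K share the same x with |TK| = 46.0 and K on the +y side, so K = (0.000, 46.00). The virtual corner opposite T is at (-62.60, 46.00). Since A1 is tangent to GP there, NP ⟂ GP and tangency of A1 to EK means the radius NE is perpendicular to EK, with radius 6.1, so the center N sits 6.1 in from both sides at N = (-56.50, 39.90). Then |TN| = |N − T| = 69.17.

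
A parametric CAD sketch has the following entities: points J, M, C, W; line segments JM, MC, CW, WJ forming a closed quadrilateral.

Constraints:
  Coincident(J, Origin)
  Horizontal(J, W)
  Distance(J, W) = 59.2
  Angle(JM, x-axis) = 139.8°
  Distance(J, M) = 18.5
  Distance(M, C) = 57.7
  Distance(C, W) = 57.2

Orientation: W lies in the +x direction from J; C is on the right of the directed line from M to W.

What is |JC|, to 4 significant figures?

40.58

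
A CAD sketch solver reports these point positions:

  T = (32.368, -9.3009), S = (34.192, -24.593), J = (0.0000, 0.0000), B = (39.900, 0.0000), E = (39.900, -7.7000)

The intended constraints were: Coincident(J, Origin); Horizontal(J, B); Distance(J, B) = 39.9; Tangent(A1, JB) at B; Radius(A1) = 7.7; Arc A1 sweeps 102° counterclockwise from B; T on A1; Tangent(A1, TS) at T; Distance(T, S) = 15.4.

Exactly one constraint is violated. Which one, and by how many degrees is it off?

Tangent(A1, TS) at T — off by 5.20°.

J = (0.00, 0.00) ✓; J.y = 0.00, B.y = 0.00 ✓; |JB| = 39.90 ✓; ∠(EB, BJ) = 90.00° ✓; |EB| = 7.700 ✓; bearing(E→T) − bearing(E→B) = 102.0° ✓; |ET| = 7.700 ✓; ∠(ET, TS) = 95.20° ✗; |TS| = 15.40 ✓.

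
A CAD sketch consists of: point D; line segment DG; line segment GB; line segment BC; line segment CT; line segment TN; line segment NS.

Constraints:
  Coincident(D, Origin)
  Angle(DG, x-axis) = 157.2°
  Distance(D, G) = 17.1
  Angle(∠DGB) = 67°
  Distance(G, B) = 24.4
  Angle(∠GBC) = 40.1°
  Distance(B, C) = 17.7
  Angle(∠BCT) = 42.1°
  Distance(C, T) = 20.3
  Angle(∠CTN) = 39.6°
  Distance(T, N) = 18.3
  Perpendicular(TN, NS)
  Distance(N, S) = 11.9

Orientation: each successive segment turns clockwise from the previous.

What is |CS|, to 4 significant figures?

2.855

∠CTN = 39.6° gives TN at -14.00° from the x-axis; with |TN| = 18.3, N = (5.681, 17.94). TN ⟂ NS, so NS runs at -104.0°; with |NS| = 11.9, S = (2.802, 6.391). Then |CS| = |S − C| = 2.855.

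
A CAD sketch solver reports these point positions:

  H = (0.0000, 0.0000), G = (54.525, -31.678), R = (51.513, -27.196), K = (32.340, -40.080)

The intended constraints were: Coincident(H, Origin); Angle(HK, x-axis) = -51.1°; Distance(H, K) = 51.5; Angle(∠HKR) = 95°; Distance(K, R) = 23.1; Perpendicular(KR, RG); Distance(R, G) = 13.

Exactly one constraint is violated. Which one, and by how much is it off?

Distance(R, G) = 13 — off by 7.60.

H = (0.00, 0.00) ✓; HK at -51.10° ✓; |HK| = 51.50 ✓; ∠HKR = 95.00° ✓; |KR| = 23.10 ✓; ∠(KR, RG) = 90.00° ✓; |RG| = 5.400 ✗.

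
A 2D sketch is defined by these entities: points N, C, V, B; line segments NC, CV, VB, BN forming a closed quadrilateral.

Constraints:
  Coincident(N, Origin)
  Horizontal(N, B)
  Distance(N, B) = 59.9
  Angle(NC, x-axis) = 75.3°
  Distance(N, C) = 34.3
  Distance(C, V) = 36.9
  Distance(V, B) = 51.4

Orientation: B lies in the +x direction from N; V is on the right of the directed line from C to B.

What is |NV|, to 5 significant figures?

9.4032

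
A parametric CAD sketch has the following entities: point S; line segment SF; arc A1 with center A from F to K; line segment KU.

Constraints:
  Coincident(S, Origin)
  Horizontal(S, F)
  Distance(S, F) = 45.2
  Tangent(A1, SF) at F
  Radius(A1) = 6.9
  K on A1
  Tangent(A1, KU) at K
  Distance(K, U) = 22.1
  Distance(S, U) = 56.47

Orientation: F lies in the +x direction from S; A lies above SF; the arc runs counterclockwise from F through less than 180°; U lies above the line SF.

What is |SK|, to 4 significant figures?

52.62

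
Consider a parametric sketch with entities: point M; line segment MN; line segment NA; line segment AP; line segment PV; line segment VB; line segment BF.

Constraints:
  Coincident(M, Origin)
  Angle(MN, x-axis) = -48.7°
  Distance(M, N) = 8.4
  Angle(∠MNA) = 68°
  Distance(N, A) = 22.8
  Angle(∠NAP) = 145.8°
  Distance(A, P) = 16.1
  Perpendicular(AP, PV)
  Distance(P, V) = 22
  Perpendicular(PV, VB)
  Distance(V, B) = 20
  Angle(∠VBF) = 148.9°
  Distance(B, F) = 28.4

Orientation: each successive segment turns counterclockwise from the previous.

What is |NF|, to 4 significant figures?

10.85

M is at the origin; MN runs at -48.7° with length 8.4, so N = (5.544, -6.311). ∠MNA = 68.0° gives NA at 63.30° from the x-axis; with |NA| = 22.8, A = (15.79, 14.06). ∠NAP = 145.8° gives AP at 97.50° from the x-axis; with |AP| = 16.1, P = (13.69, 30.02). AP ⟂ PV, so PV runs at -172.5°; with |PV| = 22.0, V = (-8.125, 27.15). PV is perpendicular to VB, so VB runs at -82.50°; with |VB| = 20.0, B = (-5.514, 7.320). ∠VBF = 148.9° gives BF at -51.40° from the x-axis; with |BF| = 28.4, F = (12.20, -14.88). Then |NF| = |F − N| = 10.85.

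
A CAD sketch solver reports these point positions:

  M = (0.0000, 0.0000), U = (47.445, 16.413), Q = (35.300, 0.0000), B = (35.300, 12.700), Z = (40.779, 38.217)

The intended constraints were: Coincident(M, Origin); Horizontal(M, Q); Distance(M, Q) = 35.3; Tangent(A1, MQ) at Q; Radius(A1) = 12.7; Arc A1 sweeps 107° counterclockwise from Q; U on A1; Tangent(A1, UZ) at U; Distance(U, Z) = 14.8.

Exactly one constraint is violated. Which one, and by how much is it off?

Distance(U, Z) = 14.8 — off by 8.00.

M = (0.00, 0.00) ✓; M.y = 0.00, Q.y = 0.00 ✓; |MQ| = 35.30 ✓; ∠(BQ, QM) = 90.00° ✓; |BQ| = 12.70 ✓; bearing(B→U) − bearing(B→Q) = 107.0° ✓; |BU| = 12.70 ✓; ∠(BU, UZ) = 90.00° ✓; |UZ| = 22.80 ✗.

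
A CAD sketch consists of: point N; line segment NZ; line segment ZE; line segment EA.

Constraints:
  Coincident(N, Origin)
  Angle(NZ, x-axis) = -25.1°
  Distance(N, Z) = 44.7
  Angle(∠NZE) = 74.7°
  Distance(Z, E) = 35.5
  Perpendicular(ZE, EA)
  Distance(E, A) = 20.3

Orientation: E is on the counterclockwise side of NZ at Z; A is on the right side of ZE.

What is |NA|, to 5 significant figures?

67.701

∠NZE = 74.7°, so ZE runs at -25.1° + (180° − 74.7°) = 80.200° from the x-axis; with |ZE| = 35.5, E = Z + 35.5·(cos 80.200°, sin 80.200°) = (46.521, 16.020). ZE is perpendicular to EA; with |EA| = 20.3 on the right of ZE, A = E + 20.3·(0.98541, -0.17021) = (66.525, 12.565). Then |NA| = |A − N| = 67.701.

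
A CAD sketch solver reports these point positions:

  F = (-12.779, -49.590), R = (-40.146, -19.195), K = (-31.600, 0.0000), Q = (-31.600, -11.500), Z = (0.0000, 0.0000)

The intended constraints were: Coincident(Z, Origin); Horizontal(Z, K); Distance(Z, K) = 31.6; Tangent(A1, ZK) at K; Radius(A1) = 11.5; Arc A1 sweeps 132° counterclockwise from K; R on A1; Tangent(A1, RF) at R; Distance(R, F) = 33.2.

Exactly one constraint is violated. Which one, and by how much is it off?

Distance(R, F) = 33.2 — off by 7.70.

Z = (0.00, 0.00) ✓; Z.y = 0.00, K.y = 0.00 ✓; |ZK| = 31.60 ✓; ∠(QK, KZ) = 90.00° ✓; |QK| = 11.50 ✓; bearing(Q→R) − bearing(Q→K) = 132.0° ✓; |QR| = 11.50 ✓; ∠(QR, RF) = 90.00° ✓; |RF| = 40.90 ✗.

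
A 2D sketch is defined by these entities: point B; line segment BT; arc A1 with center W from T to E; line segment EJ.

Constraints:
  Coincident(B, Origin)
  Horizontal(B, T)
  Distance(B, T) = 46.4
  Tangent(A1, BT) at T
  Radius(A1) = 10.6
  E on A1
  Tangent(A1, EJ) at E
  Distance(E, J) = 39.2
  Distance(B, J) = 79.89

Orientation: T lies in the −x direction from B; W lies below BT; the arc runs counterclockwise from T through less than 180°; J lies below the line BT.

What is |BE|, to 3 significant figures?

57.4

Checks: |WE| = 10.60 ✓; ∠(WE, EJ) = 90.00° ✓; |EJ| = 39.20 ✓; |BJ| = 79.89 ✓.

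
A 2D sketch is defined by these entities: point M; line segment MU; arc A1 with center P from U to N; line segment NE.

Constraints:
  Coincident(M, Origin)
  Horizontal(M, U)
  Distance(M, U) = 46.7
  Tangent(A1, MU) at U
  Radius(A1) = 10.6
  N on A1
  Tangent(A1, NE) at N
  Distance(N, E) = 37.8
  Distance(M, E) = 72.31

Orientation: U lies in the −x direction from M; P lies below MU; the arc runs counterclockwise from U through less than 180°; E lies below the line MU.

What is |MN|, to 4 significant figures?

58.44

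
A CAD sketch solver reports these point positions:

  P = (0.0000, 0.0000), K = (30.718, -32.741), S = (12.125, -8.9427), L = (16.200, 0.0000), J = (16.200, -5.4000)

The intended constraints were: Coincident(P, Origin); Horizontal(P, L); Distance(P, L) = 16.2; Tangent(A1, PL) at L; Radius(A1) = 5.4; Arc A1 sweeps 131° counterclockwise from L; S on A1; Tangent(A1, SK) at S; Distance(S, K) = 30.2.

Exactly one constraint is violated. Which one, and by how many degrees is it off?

Tangent(A1, SK) at S — off by 3.00°.

P = (0.00, 0.00) ✓; P.y = 0.00, L.y = 0.00 ✓; |PL| = 16.20 ✓; ∠(JL, LP) = 90.00° ✓; |JL| = 5.400 ✓; bearing(J→S) − bearing(J→L) = 131.0° ✓; |JS| = 5.400 ✓; ∠(JS, SK) = 93.00° ✗; |SK| = 30.20 ✓.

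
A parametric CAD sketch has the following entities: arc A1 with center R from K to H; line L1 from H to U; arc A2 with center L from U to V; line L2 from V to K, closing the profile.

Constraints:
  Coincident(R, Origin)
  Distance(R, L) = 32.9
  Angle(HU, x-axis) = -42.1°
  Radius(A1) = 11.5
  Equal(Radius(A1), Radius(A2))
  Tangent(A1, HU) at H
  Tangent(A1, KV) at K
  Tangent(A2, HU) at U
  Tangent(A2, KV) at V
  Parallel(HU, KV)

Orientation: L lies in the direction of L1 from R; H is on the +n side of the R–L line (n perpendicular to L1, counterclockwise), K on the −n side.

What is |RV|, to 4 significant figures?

34.85

The slot axis is L1's direction at -42.1°, so u = (cos -42.1°, sin -42.1°) = (0.7420, -0.6704) and n = (−sin -42.1°, cos -42.1°) = (0.6704, 0.7420). R is at the origin and L lies 32.9 along u from R, so L = 32.9·u = (24.41, -22.06). Tangency of A1 to both parallel lines with radius 11.5 puts H and K at R ± 11.5·n: H = (7.710, 8.533), K = (-7.710, -8.533). Equal radii place U and V the same way about L: U = L + 11.5·n = (32.12, -13.52), V = L − 11.5·n = (16.70, -30.59). Then |RV| = |V − R| = 34.85.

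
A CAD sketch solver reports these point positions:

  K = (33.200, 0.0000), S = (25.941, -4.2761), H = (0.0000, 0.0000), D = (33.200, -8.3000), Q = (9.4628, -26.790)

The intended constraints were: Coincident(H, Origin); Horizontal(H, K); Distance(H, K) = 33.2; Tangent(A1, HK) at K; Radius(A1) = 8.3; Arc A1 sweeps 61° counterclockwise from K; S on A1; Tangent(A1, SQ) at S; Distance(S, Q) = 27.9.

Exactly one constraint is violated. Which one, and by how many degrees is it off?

Tangent(A1, SQ) at S — off by 7.20°.

H = (0.00, 0.00) ✓; H.y = 0.00, K.y = 0.00 ✓; |HK| = 33.20 ✓; ∠(DK, KH) = 90.00° ✓; |DK| = 8.300 ✓; bearing(D→S) − bearing(D→K) = 61.00° ✓; |DS| = 8.300 ✓; ∠(DS, SQ) = 97.20° ✗; |SQ| = 27.90 ✓.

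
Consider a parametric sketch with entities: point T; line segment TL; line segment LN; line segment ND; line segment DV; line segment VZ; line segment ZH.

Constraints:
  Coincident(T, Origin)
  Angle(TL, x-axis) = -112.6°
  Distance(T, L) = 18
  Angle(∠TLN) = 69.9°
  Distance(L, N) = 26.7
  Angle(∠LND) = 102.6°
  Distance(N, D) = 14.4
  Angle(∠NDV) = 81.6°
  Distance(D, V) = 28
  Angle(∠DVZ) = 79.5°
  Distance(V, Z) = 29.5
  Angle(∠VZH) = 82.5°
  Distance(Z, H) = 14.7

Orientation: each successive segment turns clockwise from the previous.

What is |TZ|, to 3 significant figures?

30.1

T is at the origin; TL runs at -112.6° with length 18.0, so L = (-6.92, -16.6). ∠TLN = 69.9° gives LN at 137° from the x-axis; with |LN| = 26.7, N = (-26.5, 1.49). ∠LND = 102.6° gives ND at 59.9° from the x-axis; with |ND| = 14.4, D = (-19.3, 13.9). ∠NDV = 81.6° gives DV at -38.5° from the x-axis; with |DV| = 28.0, V = (2.60, -3.48). ∠DVZ = 79.5° gives VZ at -139° from the x-axis; with |VZ| = 29.5, Z = (-19.7, -22.8). Then |TZ| = |Z − T| = 30.1.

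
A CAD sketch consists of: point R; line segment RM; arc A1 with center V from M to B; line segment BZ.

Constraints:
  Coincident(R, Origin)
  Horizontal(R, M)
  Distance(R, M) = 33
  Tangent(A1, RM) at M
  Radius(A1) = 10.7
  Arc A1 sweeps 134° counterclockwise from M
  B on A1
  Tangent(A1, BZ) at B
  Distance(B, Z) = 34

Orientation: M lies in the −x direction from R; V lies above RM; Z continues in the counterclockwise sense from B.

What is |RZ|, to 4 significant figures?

64.86

On A1, M sits at bearing -90° from V; a 134° counterclockwise sweep puts B at bearing 44°, so B = V + 10.7·(cos 44°, sin 44°) = (-25.30, 18.13). Since A1 is tangent to BZ there, VB ⟂ BZ, so BZ runs along (−sin 44°, cos 44°); with |BZ| = 34.0, Z = (-48.92, 42.59). Then |RZ| = |Z − R| = 64.86.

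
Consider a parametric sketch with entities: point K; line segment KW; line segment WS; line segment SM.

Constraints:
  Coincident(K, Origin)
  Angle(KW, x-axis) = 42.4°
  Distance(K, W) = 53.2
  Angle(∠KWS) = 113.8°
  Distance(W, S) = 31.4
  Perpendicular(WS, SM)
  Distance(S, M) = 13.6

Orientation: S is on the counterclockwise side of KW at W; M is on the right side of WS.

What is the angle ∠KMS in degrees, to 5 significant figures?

40.329°

K is at the origin; KW runs at 42.4° with length 53.2, so W = 53.2·(cos 42.4°, sin 42.4°) = (39.286, 35.873). ∠KWS = 113.8°, so WS runs at 42.4° + (180° − 113.8°) = 108.60° from the x-axis; with |WS| = 31.4, S = W + 31.4·(cos 108.60°, sin 108.60°) = (29.271, 65.633). WS ⟂ SM; with |SM| = 13.6 on the right of WS, M = S + 13.6·(0.94777, 0.31896) = (42.160, 69.971). Then cos ∠KMS = MK·MS / (|MK||MS|), giving 40.329°.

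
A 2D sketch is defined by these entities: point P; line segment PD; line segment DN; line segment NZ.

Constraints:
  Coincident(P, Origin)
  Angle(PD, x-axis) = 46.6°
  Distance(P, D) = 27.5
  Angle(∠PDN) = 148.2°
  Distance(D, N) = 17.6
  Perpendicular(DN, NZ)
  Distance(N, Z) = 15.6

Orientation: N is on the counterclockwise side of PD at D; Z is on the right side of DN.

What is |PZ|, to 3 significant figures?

50.8

P is at the origin; PD runs at 46.6° with length 27.5, so D = 27.5·(cos 46.6°, sin 46.6°) = (18.9, 20.0). ∠PDN = 148.2°, so DN runs at 46.6° + (180° − 148.2°) = 78.4° from the x-axis; with |DN| = 17.6, N = D + 17.6·(cos 78.4°, sin 78.4°) = (22.4, 37.2). DN is perpendicular to NZ; with |NZ| = 15.6 on the right of DN, Z = N + 15.6·(0.980, -0.201) = (37.7, 34.1). Then |PZ| = |Z − P| = 50.8.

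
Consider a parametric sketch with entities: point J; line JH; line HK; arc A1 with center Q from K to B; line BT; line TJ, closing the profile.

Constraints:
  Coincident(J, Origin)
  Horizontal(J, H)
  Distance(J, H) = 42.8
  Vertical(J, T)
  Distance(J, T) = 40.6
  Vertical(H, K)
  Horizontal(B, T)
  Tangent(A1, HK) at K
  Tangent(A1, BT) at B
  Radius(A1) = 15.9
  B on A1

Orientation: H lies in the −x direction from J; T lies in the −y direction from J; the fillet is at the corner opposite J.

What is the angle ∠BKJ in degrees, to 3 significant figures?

75.0°

The virtual corner opposite J is at (-42.8, -40.6). Since A1 is tangent to HK there, QK ⟂ HK and since A1 is tangent to BT there, QB ⟂ BT, with radius 15.9, so the center Q sits 15.9 in from both sides at Q = (-26.9, -24.7). That places the tangent points at K = (-42.8, -24.7) on HK and B = (-26.9, -40.6) on BT. Then cos ∠BKJ = KB·KJ / (|KB||KJ|), giving 75.0°.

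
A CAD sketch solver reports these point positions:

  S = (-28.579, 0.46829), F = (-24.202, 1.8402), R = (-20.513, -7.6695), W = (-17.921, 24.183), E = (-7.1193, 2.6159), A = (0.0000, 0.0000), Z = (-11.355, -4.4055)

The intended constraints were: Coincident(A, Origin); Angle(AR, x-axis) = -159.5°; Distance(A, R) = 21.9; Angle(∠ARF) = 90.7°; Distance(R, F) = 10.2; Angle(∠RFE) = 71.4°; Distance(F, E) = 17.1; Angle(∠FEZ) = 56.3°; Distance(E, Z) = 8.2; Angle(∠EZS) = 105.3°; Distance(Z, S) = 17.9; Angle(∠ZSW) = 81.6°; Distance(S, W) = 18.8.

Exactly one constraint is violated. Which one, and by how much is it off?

Distance(S, W) = 18.8 — off by 7.20.

A = (0.00, 0.00) ✓; AR at -159.5° ✓; |AR| = 21.90 ✓; ∠ARF = 90.70° ✓; |RF| = 10.20 ✓; ∠RFE = 71.40° ✓; |FE| = 17.10 ✓; ∠FEZ = 56.30° ✓; |EZ| = 8.200 ✓; ∠EZS = 105.3° ✓; |ZS| = 17.90 ✓; ∠ZSW = 81.60° ✓; |SW| = 26.00 ✗.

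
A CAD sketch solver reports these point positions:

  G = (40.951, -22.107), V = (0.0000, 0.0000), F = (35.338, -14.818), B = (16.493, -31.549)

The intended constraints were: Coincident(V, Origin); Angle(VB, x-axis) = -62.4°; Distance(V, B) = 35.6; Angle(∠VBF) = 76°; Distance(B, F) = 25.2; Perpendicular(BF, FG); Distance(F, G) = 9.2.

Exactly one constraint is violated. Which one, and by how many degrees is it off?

Perpendicular(BF, FG) — off by 4.00°.

V = (0.00, 0.00) ✓; VB at -62.40° ✓; |VB| = 35.60 ✓; ∠VBF = 76.00° ✓; |BF| = 25.20 ✓; ∠(BF, FG) = 94.00° ✗; |FG| = 9.200 ✓.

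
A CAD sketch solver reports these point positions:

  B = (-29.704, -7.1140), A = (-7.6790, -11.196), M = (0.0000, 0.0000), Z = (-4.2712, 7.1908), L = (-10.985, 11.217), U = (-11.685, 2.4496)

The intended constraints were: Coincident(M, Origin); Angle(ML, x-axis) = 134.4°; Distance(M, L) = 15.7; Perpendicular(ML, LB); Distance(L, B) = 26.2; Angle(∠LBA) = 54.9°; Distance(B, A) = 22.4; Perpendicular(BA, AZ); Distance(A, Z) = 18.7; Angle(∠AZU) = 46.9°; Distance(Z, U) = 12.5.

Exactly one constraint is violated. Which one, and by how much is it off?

Distance(Z, U) = 12.5 — off by 3.70.

M = (0.00, 0.00) ✓; ML at 134.4° ✓; |ML| = 15.70 ✓; ∠(ML, LB) = 90.00° ✓; |LB| = 26.20 ✓; ∠LBA = 54.90° ✓; |BA| = 22.40 ✓; ∠(BA, AZ) = 90.00° ✓; |AZ| = 18.70 ✓; ∠AZU = 46.90° ✓; |ZU| = 8.800 ✗.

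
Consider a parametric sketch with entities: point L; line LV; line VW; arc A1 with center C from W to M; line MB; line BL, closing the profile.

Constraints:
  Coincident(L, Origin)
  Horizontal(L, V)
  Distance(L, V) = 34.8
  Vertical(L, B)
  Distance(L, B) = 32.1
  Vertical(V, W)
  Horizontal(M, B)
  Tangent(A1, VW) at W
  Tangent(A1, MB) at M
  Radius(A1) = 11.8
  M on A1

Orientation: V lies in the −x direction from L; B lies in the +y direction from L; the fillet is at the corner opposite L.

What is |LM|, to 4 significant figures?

39.49

L is at the origin; LV is horizontal with |LV| = 34.8 and V on the −x side, so V = (-34.80, 0.000). LB is vertical with |LB| = 32.1 and B on the +y side, so B = (0.000, 32.10). The virtual corner opposite L is at (-34.80, 32.10). A1 meets VW tangentially, so CW is at right angles to VW and tangency of A1 to MB means the radius CM is perpendicular to MB, with radius 11.8, so the center C sits 11.8 in from both sides at C = (-23.00, 20.30). That places the tangent points at W = (-34.80, 20.30) on VW and M = (-23.00, 32.10) on MB. Then |LM| = |M − L| = 39.49.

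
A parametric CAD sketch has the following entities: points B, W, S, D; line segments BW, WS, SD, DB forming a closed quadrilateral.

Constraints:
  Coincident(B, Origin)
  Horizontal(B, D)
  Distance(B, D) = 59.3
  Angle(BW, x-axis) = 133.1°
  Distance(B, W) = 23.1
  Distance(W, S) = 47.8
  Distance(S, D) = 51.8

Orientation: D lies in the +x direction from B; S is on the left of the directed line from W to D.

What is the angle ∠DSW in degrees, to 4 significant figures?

101.1°

B is at the origin; B and D share the same y with |BD| = 59.3 and D in +x, so D = (59.3, 0). BW runs at 133.1° with |BW| = 23.1, so W = (-15.78, 16.87). S is determined by |WS| = 47.8 and |SD| = 51.8 together: it lies at the intersection of circle(W, 47.8) and circle(D, 51.8). With |WD| = 76.95, the foot of the radical line on WD is 35.89 from W and the perpendicular offset is √(47.8² − 35.89²) = 31.57. Taking the left-of-WD solution: S = (26.15, 39.81).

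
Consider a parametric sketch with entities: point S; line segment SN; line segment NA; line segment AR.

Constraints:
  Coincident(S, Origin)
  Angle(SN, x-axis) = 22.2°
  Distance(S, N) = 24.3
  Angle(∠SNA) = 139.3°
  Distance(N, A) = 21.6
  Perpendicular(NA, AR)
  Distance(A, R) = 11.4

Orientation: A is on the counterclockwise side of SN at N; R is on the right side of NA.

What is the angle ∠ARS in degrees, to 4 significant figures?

55.75°

S is at the origin; SN runs at 22.2° with length 24.3, so N = 24.3·(cos 22.2°, sin 22.2°) = (22.50, 9.182). ∠SNA = 139.3°, so NA runs at 22.2° + (180° − 139.3°) = 62.90° from the x-axis; with |NA| = 21.6, A = N + 21.6·(cos 62.90°, sin 62.90°) = (32.34, 28.41). The perpendicularity gives AR at right angles to NA; with |AR| = 11.4 on the right of NA, R = A + 11.4·(0.8902, -0.4555) = (42.49, 23.22). Then cos ∠ARS = RA·RS / (|RA||RS|), giving 55.75°.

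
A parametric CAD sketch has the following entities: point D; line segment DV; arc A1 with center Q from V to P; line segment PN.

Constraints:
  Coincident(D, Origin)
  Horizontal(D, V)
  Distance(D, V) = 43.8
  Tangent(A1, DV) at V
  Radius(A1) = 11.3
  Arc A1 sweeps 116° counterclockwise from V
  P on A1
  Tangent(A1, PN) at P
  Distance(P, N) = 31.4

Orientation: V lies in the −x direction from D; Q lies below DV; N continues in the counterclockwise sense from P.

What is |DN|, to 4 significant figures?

59.95

D is at the origin; DV is horizontal with |DV| = 43.8 and V on the −x side, so V = (-43.80, 0.000). Since A1 is tangent to DV there, QV ⟂ DV, so Q = V + (0, -11.3) = (-43.80, -11.30). On A1, V sits at bearing 90° from Q; a 116° counterclockwise sweep puts P at bearing 206°, so P = Q + 11.3·(cos 206°, sin 206°) = (-53.96, -16.25). A1 meets PN tangentially, so QP is at right angles to PN, so PN runs along (−sin 206°, cos 206°); with |PN| = 31.4, N = (-40.19, -44.48). Then |DN| = |N − D| = 59.95.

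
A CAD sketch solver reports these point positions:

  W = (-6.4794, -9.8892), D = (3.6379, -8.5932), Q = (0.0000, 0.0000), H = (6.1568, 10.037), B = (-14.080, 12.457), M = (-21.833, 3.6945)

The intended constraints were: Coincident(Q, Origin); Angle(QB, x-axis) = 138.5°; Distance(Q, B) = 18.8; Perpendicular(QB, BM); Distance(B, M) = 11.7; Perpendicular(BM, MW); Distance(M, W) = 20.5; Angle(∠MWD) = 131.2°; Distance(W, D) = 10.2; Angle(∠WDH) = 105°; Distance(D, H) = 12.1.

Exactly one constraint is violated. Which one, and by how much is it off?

Distance(D, H) = 12.1 — off by 6.70.

Q = (0.00, 0.00) ✓; QB at 138.5° ✓; |QB| = 18.80 ✓; ∠(QB, BM) = 90.00° ✓; |BM| = 11.70 ✓; ∠(BM, MW) = 90.00° ✓; |MW| = 20.50 ✓; ∠MWD = 131.2° ✓; |WD| = 10.20 ✓; ∠WDH = 105.0° ✓; |DH| = 18.80 ✗.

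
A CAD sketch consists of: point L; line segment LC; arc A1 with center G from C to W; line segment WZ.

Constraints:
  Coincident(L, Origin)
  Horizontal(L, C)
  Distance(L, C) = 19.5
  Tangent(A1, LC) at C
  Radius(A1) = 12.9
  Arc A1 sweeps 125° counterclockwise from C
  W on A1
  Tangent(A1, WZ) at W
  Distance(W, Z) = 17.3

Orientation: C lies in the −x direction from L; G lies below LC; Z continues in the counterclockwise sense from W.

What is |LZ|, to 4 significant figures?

39.92

L is at the origin; LC is horizontal with |LC| = 19.5 and C on the −x side, so C = (-19.50, 0.000). Since A1 is tangent to LC there, GC ⟂ LC, so G = C + (0, -12.9) = (-19.50, -12.90). On A1, C sits at bearing 90° from G; a 125° counterclockwise sweep puts W at bearing 215°, so W = G + 12.9·(cos 215°, sin 215°) = (-30.07, -20.30). The tangent condition forces GW to be normal to WZ, so WZ runs along (−sin 215°, cos 215°); with |WZ| = 17.3, Z = (-20.14, -34.47). Then |LZ| = |Z − L| = 39.92.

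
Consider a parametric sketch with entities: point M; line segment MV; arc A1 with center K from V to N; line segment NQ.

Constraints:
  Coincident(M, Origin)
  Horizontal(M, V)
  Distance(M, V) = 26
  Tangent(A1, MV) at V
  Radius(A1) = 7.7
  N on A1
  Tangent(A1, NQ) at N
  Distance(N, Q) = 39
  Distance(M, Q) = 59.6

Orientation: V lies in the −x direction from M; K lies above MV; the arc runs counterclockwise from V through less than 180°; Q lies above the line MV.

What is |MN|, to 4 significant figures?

22.48

Checks: |KN| = 7.700 ✓; ∠(KN, NQ) = 90.00° ✓; |NQ| = 39.00 ✓; |MQ| = 59.60 ✓.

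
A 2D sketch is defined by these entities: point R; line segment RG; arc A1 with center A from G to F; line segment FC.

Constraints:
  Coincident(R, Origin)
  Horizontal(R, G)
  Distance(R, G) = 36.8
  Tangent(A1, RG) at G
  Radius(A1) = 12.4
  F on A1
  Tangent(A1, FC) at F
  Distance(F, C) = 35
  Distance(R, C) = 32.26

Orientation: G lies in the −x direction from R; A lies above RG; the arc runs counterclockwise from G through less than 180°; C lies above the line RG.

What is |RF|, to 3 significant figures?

27.5

R is at the origin; RG is horizontal with |RG| = 36.8 and G on the −x side, so G = (-36.8, 0.00). A1 meets RG tangentially, so AG is at right angles to RG, so A = G + (0, 12.4) = (-36.8, 12.4). Since AF ⟂ FC (tangency), |AC| = √(12.4² + 35.0²) = 37.1 regardless of where F sits on A1. So C lies on both circle(R, 32.26) and circle(A, 37.1); the above-RG intersection is C = (-5.17, 31.8). F is the foot of the tangent from C: F = (-27.2, 4.61).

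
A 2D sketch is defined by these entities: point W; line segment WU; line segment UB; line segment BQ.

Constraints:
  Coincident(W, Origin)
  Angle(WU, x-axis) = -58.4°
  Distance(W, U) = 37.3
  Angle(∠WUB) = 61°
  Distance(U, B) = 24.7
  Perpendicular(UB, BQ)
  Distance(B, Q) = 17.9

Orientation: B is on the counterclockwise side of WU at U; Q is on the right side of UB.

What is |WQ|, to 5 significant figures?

50.955

W is at the origin; WU runs at -58.4° with length 37.3, so U = 37.3·(cos -58.4°, sin -58.4°) = (19.545, -31.769). ∠WUB = 61.0°, so UB runs at -58.4° + (180° − 61.0°) = 60.600° from the x-axis; with |UB| = 24.7, B = U + 24.7·(cos 60.600°, sin 60.600°) = (31.670, -10.250). UB ⟂ BQ; with |BQ| = 17.9 on the right of UB, Q = B + 17.9·(0.87121, -0.49090) = (47.265, -19.038). Then |WQ| = |Q − W| = 50.955.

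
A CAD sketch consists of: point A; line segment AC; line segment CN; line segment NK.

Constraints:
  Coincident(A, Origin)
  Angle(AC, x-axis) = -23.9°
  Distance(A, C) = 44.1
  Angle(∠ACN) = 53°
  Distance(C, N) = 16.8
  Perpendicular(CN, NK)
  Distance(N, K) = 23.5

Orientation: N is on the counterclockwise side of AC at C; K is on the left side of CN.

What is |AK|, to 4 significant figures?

15.24

A is at the origin; AC runs at -23.9° with length 44.1, so C = 44.1·(cos -23.9°, sin -23.9°) = (40.32, -17.87). ∠ACN = 53.0°, so CN runs at -23.9° + (180° − 53.0°) = 103.1° from the x-axis; with |CN| = 16.8, N = C + 16.8·(cos 103.1°, sin 103.1°) = (36.51, -1.504). CN ⟂ NK; with |NK| = 23.5 on the left of CN, K = N + 23.5·(-0.9740, -0.2267) = (13.62, -6.830). Then |AK| = |K − A| = 15.24.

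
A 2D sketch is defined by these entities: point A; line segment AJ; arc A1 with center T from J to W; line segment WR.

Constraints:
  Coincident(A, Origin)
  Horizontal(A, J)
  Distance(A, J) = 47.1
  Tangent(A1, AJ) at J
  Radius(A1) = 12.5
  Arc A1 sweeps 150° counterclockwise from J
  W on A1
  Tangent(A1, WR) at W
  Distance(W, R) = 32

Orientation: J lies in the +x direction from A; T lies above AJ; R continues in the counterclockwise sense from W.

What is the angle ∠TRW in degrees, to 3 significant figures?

21.3°

A is at the origin; A and J share the same y with |AJ| = 47.1 and J on the +x side, so J = (47.1, 0.00). Tangency of A1 to AJ means the radius TJ is perpendicular to AJ, so T = J + (0, 12.5) = (47.1, 12.5). On A1, J sits at bearing -90° from T; a 150° counterclockwise sweep puts W at bearing 60°, so W = T + 12.5·(cos 60°, sin 60°) = (53.4, 23.3). A1 meets WR tangentially, so TW is at right angles to WR, so WR runs along (−sin 60°, cos 60°); with |WR| = 32.0, R = (25.6, 39.3). Then cos ∠TRW = RT·RW / (|RT||RW|), giving 21.3°.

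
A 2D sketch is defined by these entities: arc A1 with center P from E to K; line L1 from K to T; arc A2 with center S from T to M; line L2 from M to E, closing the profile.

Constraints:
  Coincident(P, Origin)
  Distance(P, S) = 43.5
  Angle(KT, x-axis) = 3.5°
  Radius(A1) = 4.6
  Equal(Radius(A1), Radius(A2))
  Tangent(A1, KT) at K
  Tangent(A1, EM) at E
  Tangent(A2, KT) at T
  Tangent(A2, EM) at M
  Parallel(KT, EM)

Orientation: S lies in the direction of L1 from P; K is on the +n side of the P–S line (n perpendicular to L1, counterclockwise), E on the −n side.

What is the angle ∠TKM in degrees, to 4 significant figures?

11.94°

Tangency of A1 to both parallel lines with radius 4.6 puts K and E at P ± 4.6·n: K = (-0.2808, 4.591), E = (0.2808, -4.591). Equal radii place T and M the same way about S: T = S + 4.6·n = (43.14, 7.247), M = S − 4.6·n = (43.70, -1.936). Then cos ∠TKM = KT·KM / (|KT||KM|), giving 11.94°.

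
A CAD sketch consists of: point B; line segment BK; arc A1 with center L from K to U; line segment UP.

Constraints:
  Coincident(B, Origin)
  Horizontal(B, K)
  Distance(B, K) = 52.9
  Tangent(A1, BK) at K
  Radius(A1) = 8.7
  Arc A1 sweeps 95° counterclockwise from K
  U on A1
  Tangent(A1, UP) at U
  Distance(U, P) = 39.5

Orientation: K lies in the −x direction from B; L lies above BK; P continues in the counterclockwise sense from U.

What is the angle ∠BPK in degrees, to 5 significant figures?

50.437°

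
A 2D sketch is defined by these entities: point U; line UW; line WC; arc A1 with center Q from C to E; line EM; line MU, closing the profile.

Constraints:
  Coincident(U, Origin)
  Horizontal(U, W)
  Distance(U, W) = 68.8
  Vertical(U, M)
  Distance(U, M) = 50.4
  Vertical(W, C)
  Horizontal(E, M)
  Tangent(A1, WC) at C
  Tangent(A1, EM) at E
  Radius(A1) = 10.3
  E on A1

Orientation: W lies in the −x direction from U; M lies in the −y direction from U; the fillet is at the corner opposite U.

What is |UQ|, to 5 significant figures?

70.924

U and M share the same x with |UM| = 50.4 and M on the −y side, so M = (0.0000, -50.400). The virtual corner opposite U is at (-68.800, -50.400). The tangent condition forces QC to be normal to WC and since A1 is tangent to EM there, QE ⟂ EM, with radius 10.3, so the center Q sits 10.3 in from both sides at Q = (-58.500, -40.100). Then |UQ| = |Q − U| = 70.924.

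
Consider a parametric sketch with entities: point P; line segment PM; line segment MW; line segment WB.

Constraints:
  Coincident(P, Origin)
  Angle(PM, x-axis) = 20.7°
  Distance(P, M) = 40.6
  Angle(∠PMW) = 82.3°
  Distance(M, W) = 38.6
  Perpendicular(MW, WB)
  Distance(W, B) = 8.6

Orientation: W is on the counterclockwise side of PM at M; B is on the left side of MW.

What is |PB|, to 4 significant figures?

45.83

P is at the origin; PM runs at 20.7° with length 40.6, so M = 40.6·(cos 20.7°, sin 20.7°) = (37.98, 14.35). ∠PMW = 82.3°, so MW runs at 20.7° + (180° − 82.3°) = 118.4° from the x-axis; with |MW| = 38.6, W = M + 38.6·(cos 118.4°, sin 118.4°) = (19.62, 48.31). MW is perpendicular to WB; with |WB| = 8.6 on the left of MW, B = W + 8.6·(-0.8796, -0.4756) = (12.05, 44.22). Then |PB| = |B − P| = 45.83.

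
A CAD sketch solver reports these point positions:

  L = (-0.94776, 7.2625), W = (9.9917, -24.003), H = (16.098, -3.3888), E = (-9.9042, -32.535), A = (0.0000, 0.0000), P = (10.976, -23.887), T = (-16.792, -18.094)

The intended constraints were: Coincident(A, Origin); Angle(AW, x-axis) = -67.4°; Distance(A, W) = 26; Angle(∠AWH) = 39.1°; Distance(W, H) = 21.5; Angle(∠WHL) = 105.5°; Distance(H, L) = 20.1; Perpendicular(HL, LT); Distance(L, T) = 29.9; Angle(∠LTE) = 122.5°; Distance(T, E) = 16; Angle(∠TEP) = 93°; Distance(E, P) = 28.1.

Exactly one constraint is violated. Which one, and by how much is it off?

Distance(E, P) = 28.1 — off by 5.50.

A = (0.00, 0.00) ✓; AW at -67.40° ✓; |AW| = 26.00 ✓; ∠AWH = 39.10° ✓; |WH| = 21.50 ✓; ∠WHL = 105.5° ✓; |HL| = 20.10 ✓; ∠(HL, LT) = 90.00° ✓; |LT| = 29.90 ✓; ∠LTE = 122.5° ✓; |TE| = 16.00 ✓; ∠TEP = 93.00° ✓; |EP| = 22.60 ✗.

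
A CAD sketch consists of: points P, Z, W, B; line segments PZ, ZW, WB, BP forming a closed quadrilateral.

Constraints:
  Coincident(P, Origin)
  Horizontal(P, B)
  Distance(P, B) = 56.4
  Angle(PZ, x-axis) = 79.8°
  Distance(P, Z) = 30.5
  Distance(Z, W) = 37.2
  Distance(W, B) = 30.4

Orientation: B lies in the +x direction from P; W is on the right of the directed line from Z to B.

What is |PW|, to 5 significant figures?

26.032

P is at the origin; P and B share the same y with |PB| = 56.4 and B in +x, so B = (56.4, 0). PZ runs at 79.8° with |PZ| = 30.5, so Z = (5.4011, 30.018). W is determined by |ZW| = 37.2 and |WB| = 30.4 together: it lies at the intersection of circle(Z, 37.2) and circle(B, 30.4). With |ZB| = 59.177, the foot of the radical line on ZB is 33.473 from Z and the perpendicular offset is √(37.2² − 33.473²) = 16.230. Taking the right-of-ZB solution: W = (26.015, -0.94838).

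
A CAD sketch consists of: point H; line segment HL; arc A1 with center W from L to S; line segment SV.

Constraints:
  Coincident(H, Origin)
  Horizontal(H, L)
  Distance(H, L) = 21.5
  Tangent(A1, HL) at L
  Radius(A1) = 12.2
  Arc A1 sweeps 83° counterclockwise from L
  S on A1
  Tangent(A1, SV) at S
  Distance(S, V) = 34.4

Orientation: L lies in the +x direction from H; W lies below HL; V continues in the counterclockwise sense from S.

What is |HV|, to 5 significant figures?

45.157

H is at the origin; HL is horizontal with |HL| = 21.5 and L on the +x side, so L = (21.500, 0.0000). The tangent condition forces WL to be normal to HL, so W = L + (0, -12.2) = (21.500, -12.200). On A1, L sits at bearing 90° from W; an 83° counterclockwise sweep puts S at bearing 173°, so S = W + 12.2·(cos 173°, sin 173°) = (9.3909, -10.713). Tangency of A1 to SV means the radius WS is perpendicular to SV, so SV runs along (−sin 173°, cos 173°); with |SV| = 34.4, V = (5.1986, -44.857). Then |HV| = |V − H| = 45.157.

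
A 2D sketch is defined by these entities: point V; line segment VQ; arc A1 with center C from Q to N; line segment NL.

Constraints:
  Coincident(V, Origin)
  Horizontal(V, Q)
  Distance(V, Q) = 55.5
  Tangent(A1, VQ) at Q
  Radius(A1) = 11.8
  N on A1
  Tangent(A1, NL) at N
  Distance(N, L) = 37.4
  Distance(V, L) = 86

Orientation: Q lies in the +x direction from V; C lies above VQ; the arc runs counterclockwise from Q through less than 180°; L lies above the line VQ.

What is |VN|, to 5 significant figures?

68.015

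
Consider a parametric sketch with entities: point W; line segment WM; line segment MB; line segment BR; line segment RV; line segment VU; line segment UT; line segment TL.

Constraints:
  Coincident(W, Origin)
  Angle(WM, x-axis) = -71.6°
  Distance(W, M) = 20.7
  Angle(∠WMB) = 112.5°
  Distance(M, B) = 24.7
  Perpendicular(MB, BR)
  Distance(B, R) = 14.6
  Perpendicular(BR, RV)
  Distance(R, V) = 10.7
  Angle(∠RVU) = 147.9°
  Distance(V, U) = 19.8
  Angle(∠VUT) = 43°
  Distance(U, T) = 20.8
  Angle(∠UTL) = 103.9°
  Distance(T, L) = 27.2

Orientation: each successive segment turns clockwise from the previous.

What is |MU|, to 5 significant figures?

4.9318

W is at the origin; WM runs at -71.6° with length 20.7, so M = (6.5339, -19.642). ∠WMB = 112.5° gives MB at -139.10° from the x-axis; with |MB| = 24.7, B = (-12.136, -35.814). The perpendicularity gives BR at right angles to MB, so BR runs at 130.90°; with |BR| = 14.6, R = (-21.695, -24.778). BR is perpendicular to RV, so RV runs at 40.900°; with |RV| = 10.7, V = (-13.607, -17.773). ∠RVU = 147.9° gives VU at 8.8000° from the x-axis; with |VU| = 19.8, U = (5.9597, -14.744). Then |MU| = |U − M| = 4.9318.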